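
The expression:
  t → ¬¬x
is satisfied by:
  {x: True, t: False}
  {t: False, x: False}
  {t: True, x: True}


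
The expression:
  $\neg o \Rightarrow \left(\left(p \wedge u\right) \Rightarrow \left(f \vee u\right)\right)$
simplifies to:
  $\text{True}$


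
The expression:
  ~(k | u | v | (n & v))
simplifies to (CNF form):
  ~k & ~u & ~v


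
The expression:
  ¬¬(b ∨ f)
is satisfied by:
  {b: True, f: True}
  {b: True, f: False}
  {f: True, b: False}


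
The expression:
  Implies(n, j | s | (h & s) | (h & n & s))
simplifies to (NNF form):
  j | s | ~n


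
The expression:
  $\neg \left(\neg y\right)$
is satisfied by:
  {y: True}


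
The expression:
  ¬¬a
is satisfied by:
  {a: True}


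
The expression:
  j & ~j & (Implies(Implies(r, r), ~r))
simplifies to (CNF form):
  False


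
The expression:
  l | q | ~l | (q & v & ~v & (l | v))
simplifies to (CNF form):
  True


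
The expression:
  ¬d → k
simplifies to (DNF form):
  d ∨ k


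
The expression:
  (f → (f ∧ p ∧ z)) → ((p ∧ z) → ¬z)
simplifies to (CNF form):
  ¬p ∨ ¬z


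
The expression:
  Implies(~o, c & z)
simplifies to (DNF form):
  o | (c & z)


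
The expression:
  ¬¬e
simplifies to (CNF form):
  e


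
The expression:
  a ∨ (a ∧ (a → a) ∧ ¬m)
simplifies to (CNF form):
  a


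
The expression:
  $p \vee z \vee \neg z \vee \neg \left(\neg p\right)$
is always true.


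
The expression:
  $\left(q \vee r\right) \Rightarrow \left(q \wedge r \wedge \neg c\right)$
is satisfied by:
  {q: False, r: False, c: False}
  {c: True, q: False, r: False}
  {r: True, q: True, c: False}


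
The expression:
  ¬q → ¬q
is always true.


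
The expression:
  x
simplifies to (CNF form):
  x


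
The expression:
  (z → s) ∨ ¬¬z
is always true.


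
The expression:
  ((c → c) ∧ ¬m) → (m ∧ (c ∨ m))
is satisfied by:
  {m: True}


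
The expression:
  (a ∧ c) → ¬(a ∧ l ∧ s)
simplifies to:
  ¬a ∨ ¬c ∨ ¬l ∨ ¬s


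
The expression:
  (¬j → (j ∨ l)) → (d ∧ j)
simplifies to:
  (d ∧ j) ∨ (¬j ∧ ¬l)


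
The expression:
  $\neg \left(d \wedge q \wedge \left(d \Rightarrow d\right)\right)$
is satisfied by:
  {q: False, d: False}
  {d: True, q: False}
  {q: True, d: False}


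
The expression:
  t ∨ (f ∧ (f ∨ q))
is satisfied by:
  {t: True, f: True}
  {t: True, f: False}
  {f: True, t: False}


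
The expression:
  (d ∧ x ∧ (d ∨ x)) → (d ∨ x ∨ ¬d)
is always true.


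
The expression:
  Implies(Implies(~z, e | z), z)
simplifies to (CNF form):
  z | ~e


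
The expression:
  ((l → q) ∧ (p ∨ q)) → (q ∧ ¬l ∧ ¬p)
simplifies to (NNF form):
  (l ∧ ¬q) ∨ (¬l ∧ ¬p)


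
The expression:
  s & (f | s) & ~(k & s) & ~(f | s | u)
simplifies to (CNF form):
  False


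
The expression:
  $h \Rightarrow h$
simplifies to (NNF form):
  $\text{True}$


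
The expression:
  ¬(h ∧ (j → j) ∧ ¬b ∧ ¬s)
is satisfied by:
  {b: True, s: True, h: False}
  {b: True, h: False, s: False}
  {s: True, h: False, b: False}
  {s: False, h: False, b: False}
  {b: True, s: True, h: True}
  {b: True, h: True, s: False}
  {s: True, h: True, b: False}


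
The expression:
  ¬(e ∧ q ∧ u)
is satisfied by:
  {u: False, e: False, q: False}
  {q: True, u: False, e: False}
  {e: True, u: False, q: False}
  {q: True, e: True, u: False}
  {u: True, q: False, e: False}
  {q: True, u: True, e: False}
  {e: True, u: True, q: False}


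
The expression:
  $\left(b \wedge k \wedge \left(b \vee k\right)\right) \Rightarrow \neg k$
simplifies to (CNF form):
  $\neg b \vee \neg k$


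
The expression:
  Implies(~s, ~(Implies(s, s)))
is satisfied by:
  {s: True}


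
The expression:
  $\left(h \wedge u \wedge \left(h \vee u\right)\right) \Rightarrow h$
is always true.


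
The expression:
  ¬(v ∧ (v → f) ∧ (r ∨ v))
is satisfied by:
  {v: False, f: False}
  {f: True, v: False}
  {v: True, f: False}


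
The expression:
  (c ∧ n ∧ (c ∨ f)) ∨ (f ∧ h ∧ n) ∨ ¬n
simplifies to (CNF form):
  (c ∨ f ∨ ¬n) ∧ (c ∨ h ∨ ¬n)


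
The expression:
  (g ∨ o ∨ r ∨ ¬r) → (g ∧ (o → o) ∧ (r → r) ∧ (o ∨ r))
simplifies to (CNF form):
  g ∧ (o ∨ r)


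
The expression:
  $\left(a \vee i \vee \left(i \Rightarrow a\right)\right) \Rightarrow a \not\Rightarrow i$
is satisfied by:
  {a: True, i: False}


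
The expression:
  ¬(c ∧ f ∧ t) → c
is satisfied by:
  {c: True}


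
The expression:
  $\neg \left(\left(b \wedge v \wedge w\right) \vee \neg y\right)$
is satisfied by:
  {y: True, w: False, v: False, b: False}
  {b: True, y: True, w: False, v: False}
  {v: True, y: True, w: False, b: False}
  {b: True, v: True, y: True, w: False}
  {w: True, y: True, b: False, v: False}
  {b: True, w: True, y: True, v: False}
  {v: True, w: True, y: True, b: False}


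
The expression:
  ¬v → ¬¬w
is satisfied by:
  {v: True, w: True}
  {v: True, w: False}
  {w: True, v: False}


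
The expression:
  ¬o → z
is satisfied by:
  {o: True, z: True}
  {o: True, z: False}
  {z: True, o: False}


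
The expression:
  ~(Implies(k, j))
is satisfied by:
  {k: True, j: False}


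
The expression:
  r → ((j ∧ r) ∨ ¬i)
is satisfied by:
  {j: True, i: False, r: False}
  {j: False, i: False, r: False}
  {r: True, j: True, i: False}
  {r: True, j: False, i: False}
  {i: True, j: True, r: False}
  {i: True, j: False, r: False}
  {i: True, r: True, j: True}


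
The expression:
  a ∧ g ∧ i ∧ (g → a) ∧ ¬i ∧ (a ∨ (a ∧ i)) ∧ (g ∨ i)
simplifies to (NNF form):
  False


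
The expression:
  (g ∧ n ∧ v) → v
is always true.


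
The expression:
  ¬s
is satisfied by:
  {s: False}


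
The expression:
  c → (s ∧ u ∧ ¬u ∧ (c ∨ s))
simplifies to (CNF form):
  ¬c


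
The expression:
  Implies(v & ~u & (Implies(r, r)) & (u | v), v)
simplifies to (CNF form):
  True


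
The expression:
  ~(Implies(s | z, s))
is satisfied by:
  {z: True, s: False}


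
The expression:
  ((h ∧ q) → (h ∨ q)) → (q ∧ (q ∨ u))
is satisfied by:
  {q: True}


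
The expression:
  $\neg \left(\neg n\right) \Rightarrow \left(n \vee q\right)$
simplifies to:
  $\text{True}$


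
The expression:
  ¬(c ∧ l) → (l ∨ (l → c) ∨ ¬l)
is always true.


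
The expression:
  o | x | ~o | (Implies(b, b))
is always true.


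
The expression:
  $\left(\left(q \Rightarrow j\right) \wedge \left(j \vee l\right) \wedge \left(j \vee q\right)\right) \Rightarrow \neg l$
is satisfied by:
  {l: False, j: False}
  {j: True, l: False}
  {l: True, j: False}


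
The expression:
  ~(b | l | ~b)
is never true.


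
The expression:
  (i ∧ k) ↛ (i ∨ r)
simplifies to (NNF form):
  False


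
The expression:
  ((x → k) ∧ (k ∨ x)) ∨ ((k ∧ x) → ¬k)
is always true.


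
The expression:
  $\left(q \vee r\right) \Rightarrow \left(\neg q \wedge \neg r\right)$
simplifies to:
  $\neg q \wedge \neg r$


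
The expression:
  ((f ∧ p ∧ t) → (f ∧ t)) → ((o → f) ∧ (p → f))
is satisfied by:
  {f: True, o: False, p: False}
  {f: True, p: True, o: False}
  {f: True, o: True, p: False}
  {f: True, p: True, o: True}
  {p: False, o: False, f: False}


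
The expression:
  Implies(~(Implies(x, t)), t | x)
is always true.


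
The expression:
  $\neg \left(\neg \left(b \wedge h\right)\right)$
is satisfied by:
  {h: True, b: True}


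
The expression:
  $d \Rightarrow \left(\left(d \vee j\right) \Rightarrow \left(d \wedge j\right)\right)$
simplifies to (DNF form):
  $j \vee \neg d$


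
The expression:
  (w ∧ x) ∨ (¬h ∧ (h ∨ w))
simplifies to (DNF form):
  (w ∧ x) ∨ (w ∧ ¬h)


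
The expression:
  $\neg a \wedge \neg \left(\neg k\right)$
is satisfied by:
  {k: True, a: False}


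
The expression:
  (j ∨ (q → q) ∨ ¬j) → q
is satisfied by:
  {q: True}


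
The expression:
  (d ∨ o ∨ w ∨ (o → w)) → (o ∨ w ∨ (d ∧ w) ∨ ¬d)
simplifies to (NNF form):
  o ∨ w ∨ ¬d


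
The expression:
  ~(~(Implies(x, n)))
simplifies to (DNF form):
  n | ~x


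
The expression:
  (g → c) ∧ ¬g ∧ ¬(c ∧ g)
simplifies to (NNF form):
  ¬g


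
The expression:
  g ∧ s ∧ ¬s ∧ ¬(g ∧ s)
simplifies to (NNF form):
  False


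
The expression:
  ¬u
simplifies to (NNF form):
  ¬u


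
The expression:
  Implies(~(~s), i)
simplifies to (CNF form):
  i | ~s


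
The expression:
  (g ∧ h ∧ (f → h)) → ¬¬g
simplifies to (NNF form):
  True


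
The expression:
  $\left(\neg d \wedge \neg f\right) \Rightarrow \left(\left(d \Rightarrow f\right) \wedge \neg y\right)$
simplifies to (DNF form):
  $d \vee f \vee \neg y$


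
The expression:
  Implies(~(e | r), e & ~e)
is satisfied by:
  {r: True, e: True}
  {r: True, e: False}
  {e: True, r: False}


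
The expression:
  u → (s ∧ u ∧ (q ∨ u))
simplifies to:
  s ∨ ¬u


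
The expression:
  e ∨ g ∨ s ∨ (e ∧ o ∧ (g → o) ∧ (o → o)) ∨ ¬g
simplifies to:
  True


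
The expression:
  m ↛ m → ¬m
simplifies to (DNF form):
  True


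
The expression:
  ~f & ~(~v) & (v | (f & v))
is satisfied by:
  {v: True, f: False}


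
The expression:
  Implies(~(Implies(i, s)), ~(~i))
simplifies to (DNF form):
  True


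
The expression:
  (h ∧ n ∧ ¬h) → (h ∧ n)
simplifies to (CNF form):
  True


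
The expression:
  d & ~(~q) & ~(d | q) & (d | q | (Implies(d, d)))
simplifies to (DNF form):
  False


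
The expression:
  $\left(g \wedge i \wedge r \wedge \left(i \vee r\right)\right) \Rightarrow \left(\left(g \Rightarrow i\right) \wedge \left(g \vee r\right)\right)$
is always true.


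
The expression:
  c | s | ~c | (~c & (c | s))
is always true.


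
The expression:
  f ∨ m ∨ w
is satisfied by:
  {m: True, w: True, f: True}
  {m: True, w: True, f: False}
  {m: True, f: True, w: False}
  {m: True, f: False, w: False}
  {w: True, f: True, m: False}
  {w: True, f: False, m: False}
  {f: True, w: False, m: False}


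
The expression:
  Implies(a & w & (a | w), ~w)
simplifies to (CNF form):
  ~a | ~w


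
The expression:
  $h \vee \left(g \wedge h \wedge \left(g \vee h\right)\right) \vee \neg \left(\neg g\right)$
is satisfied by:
  {g: True, h: True}
  {g: True, h: False}
  {h: True, g: False}


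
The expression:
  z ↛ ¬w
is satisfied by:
  {z: True, w: True}


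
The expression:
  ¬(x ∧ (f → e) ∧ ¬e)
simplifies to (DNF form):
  e ∨ f ∨ ¬x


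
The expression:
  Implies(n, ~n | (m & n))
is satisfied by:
  {m: True, n: False}
  {n: False, m: False}
  {n: True, m: True}


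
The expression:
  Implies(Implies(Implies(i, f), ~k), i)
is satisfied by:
  {i: True, k: True}
  {i: True, k: False}
  {k: True, i: False}


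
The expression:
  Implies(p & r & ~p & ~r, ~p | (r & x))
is always true.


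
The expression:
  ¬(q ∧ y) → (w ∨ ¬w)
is always true.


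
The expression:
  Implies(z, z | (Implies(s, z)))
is always true.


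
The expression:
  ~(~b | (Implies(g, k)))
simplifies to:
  b & g & ~k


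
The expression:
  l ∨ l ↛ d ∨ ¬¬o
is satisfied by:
  {o: True, l: True}
  {o: True, l: False}
  {l: True, o: False}


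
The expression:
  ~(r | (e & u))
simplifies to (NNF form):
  ~r & (~e | ~u)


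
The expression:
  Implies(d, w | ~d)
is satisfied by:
  {w: True, d: False}
  {d: False, w: False}
  {d: True, w: True}


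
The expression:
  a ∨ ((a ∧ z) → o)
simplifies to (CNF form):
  True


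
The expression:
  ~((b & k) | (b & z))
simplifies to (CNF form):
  (~b | ~k) & (~b | ~z)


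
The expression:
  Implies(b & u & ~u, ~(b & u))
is always true.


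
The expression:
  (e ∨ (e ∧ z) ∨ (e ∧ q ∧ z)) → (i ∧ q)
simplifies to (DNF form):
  (i ∧ q) ∨ ¬e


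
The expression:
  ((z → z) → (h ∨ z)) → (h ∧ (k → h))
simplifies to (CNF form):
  h ∨ ¬z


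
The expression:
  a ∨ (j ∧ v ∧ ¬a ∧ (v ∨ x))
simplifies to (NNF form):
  a ∨ (j ∧ v)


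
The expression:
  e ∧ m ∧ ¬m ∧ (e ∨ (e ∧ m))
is never true.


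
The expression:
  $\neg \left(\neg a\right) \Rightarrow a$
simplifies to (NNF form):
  $\text{True}$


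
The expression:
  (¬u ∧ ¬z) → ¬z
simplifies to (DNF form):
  True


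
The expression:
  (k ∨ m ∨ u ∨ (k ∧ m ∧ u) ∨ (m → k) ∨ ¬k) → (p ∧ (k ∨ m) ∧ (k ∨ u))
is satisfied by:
  {k: True, u: True, p: True, m: True}
  {k: True, u: True, p: True, m: False}
  {k: True, p: True, m: True, u: False}
  {k: True, p: True, m: False, u: False}
  {u: True, p: True, m: True, k: False}


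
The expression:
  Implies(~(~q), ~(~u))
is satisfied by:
  {u: True, q: False}
  {q: False, u: False}
  {q: True, u: True}


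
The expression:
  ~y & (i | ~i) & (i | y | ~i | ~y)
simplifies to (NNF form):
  ~y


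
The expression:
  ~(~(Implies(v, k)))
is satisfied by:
  {k: True, v: False}
  {v: False, k: False}
  {v: True, k: True}


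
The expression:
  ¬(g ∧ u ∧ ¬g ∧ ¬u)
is always true.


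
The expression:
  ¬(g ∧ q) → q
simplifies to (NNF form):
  q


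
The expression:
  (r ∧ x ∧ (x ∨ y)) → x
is always true.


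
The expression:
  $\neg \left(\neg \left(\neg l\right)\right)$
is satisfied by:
  {l: False}


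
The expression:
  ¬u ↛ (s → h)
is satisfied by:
  {s: True, u: False, h: False}


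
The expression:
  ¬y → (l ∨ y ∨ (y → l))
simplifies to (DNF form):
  True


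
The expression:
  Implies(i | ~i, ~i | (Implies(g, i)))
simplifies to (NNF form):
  True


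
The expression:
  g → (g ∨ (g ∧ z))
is always true.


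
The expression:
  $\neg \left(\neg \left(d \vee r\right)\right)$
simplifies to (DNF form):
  $d \vee r$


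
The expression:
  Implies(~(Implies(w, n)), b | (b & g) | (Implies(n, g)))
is always true.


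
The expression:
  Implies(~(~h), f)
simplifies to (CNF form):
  f | ~h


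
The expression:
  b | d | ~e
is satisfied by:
  {b: True, d: True, e: False}
  {b: True, e: False, d: False}
  {d: True, e: False, b: False}
  {d: False, e: False, b: False}
  {b: True, d: True, e: True}
  {b: True, e: True, d: False}
  {d: True, e: True, b: False}


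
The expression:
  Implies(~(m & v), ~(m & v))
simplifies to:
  True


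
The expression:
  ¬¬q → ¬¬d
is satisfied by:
  {d: True, q: False}
  {q: False, d: False}
  {q: True, d: True}


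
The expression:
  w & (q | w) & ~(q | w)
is never true.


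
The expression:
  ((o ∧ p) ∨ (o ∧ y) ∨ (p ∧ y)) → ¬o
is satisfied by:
  {y: False, o: False, p: False}
  {p: True, y: False, o: False}
  {y: True, p: False, o: False}
  {p: True, y: True, o: False}
  {o: True, p: False, y: False}


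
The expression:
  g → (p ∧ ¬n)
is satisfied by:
  {p: True, n: False, g: False}
  {n: False, g: False, p: False}
  {p: True, n: True, g: False}
  {n: True, p: False, g: False}
  {g: True, p: True, n: False}


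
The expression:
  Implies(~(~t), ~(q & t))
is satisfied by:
  {t: False, q: False}
  {q: True, t: False}
  {t: True, q: False}


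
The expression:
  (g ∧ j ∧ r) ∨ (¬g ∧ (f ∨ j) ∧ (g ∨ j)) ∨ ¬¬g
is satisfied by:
  {g: True, j: True}
  {g: True, j: False}
  {j: True, g: False}


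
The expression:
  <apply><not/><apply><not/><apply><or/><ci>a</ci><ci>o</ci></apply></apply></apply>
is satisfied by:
  {a: True, o: True}
  {a: True, o: False}
  {o: True, a: False}


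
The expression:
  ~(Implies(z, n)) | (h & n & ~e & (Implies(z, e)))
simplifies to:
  (h | z) & (n | z) & (z | ~e) & (~n | ~z)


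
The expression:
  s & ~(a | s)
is never true.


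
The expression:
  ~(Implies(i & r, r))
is never true.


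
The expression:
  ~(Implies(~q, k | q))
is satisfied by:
  {q: False, k: False}


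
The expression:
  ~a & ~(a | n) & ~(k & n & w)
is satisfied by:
  {n: False, a: False}


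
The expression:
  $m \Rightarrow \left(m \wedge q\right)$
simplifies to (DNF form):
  $q \vee \neg m$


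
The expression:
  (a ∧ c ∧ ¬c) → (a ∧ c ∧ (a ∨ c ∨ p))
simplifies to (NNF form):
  True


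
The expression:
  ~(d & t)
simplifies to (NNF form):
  ~d | ~t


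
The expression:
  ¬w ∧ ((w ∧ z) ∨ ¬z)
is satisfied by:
  {w: False, z: False}


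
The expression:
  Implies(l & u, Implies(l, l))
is always true.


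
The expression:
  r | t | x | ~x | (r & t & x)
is always true.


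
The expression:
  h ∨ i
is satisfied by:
  {i: True, h: True}
  {i: True, h: False}
  {h: True, i: False}


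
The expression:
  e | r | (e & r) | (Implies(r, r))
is always true.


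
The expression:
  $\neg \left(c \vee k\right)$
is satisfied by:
  {k: False, c: False}


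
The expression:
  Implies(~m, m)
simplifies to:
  m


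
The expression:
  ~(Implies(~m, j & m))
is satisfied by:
  {m: False}


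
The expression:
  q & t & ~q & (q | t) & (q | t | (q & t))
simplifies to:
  False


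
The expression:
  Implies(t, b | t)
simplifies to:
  True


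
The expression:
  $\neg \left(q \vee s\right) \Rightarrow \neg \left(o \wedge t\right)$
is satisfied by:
  {q: True, s: True, o: False, t: False}
  {q: True, o: False, s: False, t: False}
  {s: True, q: False, o: False, t: False}
  {q: False, o: False, s: False, t: False}
  {t: True, q: True, s: True, o: False}
  {t: True, q: True, o: False, s: False}
  {t: True, s: True, q: False, o: False}
  {t: True, q: False, o: False, s: False}
  {q: True, o: True, s: True, t: False}
  {q: True, o: True, t: False, s: False}
  {o: True, s: True, t: False, q: False}
  {o: True, t: False, s: False, q: False}
  {q: True, o: True, t: True, s: True}
  {q: True, o: True, t: True, s: False}
  {o: True, t: True, s: True, q: False}


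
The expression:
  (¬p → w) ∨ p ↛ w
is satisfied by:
  {p: True, w: True}
  {p: True, w: False}
  {w: True, p: False}


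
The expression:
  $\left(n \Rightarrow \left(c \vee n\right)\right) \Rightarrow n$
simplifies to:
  $n$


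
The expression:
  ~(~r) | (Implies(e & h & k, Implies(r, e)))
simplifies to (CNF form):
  True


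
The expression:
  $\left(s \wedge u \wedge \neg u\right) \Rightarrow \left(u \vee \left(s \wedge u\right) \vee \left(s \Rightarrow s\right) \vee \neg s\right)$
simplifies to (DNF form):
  $\text{True}$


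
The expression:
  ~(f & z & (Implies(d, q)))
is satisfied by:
  {d: True, q: False, z: False, f: False}
  {d: False, q: False, z: False, f: False}
  {q: True, d: True, f: False, z: False}
  {q: True, f: False, d: False, z: False}
  {f: True, d: True, q: False, z: False}
  {f: True, d: False, q: False, z: False}
  {f: True, q: True, d: True, z: False}
  {f: True, q: True, d: False, z: False}
  {z: True, d: True, q: False, f: False}
  {z: True, d: False, q: False, f: False}
  {z: True, q: True, d: True, f: False}
  {z: True, q: True, d: False, f: False}
  {f: True, z: True, d: True, q: False}


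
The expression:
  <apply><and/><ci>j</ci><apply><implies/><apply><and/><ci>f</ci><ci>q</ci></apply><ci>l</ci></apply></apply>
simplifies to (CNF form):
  <apply><and/><ci>j</ci><apply><or/><ci>l</ci><apply><not/><ci>f</ci></apply><apply><not/><ci>q</ci></apply></apply></apply>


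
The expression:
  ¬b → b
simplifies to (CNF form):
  b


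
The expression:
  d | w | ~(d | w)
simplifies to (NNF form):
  True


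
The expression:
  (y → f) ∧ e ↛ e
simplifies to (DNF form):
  False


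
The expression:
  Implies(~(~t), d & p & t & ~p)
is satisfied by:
  {t: False}


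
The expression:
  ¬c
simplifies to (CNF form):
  ¬c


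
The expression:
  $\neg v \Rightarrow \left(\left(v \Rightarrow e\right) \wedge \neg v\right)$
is always true.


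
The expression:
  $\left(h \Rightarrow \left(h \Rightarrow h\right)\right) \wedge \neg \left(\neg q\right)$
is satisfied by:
  {q: True}


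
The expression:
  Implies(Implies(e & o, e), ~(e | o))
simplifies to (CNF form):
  ~e & ~o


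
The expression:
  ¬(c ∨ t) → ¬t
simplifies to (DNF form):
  True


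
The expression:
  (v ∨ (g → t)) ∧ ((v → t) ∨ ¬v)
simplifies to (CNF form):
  (t ∨ ¬g) ∧ (t ∨ ¬v)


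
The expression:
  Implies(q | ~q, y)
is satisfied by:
  {y: True}


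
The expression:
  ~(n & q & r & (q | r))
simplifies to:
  ~n | ~q | ~r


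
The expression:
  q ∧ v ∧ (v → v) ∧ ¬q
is never true.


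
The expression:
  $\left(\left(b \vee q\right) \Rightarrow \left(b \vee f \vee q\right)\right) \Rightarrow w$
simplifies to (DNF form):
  $w$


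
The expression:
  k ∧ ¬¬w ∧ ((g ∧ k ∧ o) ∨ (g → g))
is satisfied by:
  {w: True, k: True}


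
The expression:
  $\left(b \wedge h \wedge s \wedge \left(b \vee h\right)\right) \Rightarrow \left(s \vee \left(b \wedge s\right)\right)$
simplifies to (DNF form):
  $\text{True}$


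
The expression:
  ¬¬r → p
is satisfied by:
  {p: True, r: False}
  {r: False, p: False}
  {r: True, p: True}


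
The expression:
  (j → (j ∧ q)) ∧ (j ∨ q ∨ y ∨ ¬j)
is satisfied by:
  {q: True, j: False}
  {j: False, q: False}
  {j: True, q: True}


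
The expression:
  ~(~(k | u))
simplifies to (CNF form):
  k | u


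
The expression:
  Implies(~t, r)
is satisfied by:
  {r: True, t: True}
  {r: True, t: False}
  {t: True, r: False}


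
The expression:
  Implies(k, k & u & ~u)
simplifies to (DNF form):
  ~k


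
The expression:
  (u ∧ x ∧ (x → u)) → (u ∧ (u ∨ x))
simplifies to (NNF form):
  True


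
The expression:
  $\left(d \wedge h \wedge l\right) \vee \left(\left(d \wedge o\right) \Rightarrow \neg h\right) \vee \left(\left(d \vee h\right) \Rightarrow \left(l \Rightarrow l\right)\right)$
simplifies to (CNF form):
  $\text{True}$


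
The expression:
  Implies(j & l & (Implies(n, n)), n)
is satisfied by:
  {n: True, l: False, j: False}
  {l: False, j: False, n: False}
  {j: True, n: True, l: False}
  {j: True, l: False, n: False}
  {n: True, l: True, j: False}
  {l: True, n: False, j: False}
  {j: True, l: True, n: True}


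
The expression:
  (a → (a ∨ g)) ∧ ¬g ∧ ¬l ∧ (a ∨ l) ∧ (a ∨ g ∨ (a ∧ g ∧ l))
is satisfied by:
  {a: True, g: False, l: False}


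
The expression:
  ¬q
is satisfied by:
  {q: False}


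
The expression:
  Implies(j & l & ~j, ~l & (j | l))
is always true.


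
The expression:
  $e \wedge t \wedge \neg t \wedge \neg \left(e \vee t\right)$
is never true.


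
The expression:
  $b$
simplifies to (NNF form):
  $b$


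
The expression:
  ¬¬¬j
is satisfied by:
  {j: False}


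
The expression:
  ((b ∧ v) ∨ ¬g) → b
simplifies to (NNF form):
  b ∨ g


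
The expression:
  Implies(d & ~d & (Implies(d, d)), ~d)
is always true.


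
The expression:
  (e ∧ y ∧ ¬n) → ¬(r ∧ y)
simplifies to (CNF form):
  n ∨ ¬e ∨ ¬r ∨ ¬y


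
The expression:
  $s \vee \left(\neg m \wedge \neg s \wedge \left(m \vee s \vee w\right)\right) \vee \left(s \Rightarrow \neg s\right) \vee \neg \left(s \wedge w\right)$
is always true.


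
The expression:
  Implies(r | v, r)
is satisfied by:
  {r: True, v: False}
  {v: False, r: False}
  {v: True, r: True}


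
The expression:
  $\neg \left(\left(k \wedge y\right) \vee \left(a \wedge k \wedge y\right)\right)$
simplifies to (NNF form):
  $\neg k \vee \neg y$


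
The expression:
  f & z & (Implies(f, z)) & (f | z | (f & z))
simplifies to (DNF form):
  f & z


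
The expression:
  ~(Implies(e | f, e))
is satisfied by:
  {f: True, e: False}


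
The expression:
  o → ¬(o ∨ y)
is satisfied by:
  {o: False}


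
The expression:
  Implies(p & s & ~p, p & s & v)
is always true.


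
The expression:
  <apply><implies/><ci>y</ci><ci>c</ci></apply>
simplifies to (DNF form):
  <apply><or/><ci>c</ci><apply><not/><ci>y</ci></apply></apply>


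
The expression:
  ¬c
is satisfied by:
  {c: False}


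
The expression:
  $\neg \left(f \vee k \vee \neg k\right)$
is never true.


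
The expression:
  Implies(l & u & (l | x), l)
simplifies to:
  True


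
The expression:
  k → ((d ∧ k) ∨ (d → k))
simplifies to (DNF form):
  True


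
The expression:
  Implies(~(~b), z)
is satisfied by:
  {z: True, b: False}
  {b: False, z: False}
  {b: True, z: True}


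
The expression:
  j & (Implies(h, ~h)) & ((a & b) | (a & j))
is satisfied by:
  {a: True, j: True, h: False}


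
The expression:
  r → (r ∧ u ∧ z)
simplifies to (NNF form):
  (u ∧ z) ∨ ¬r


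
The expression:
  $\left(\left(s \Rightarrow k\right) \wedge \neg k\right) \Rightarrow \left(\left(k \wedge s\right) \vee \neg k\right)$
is always true.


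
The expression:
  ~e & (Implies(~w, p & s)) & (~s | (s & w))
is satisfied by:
  {w: True, e: False}


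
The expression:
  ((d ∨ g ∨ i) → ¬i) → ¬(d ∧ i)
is always true.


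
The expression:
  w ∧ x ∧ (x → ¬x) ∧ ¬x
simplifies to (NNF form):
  False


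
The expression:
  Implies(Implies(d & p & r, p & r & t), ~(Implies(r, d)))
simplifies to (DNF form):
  (r & ~d) | (p & r & ~d) | (p & r & ~t) | (r & ~d & ~t)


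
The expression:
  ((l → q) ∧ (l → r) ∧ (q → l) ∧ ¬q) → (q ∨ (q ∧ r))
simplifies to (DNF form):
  l ∨ q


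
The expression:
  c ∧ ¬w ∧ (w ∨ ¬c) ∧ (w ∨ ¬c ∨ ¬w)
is never true.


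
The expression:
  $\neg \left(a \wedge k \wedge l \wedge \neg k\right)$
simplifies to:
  $\text{True}$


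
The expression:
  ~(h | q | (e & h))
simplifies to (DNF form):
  ~h & ~q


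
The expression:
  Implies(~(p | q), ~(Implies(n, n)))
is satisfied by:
  {q: True, p: True}
  {q: True, p: False}
  {p: True, q: False}


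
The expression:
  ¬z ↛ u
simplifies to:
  u ∨ ¬z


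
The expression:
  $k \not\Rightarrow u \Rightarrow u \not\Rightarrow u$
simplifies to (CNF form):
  $u \vee \neg k$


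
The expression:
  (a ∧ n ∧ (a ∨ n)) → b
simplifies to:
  b ∨ ¬a ∨ ¬n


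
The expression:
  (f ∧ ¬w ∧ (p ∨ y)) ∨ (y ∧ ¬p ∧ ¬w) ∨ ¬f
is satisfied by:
  {y: True, p: True, w: False, f: False}
  {y: True, w: False, p: False, f: False}
  {p: True, y: False, w: False, f: False}
  {y: False, w: False, p: False, f: False}
  {y: True, w: True, p: True, f: False}
  {y: True, w: True, p: False, f: False}
  {w: True, p: True, y: False, f: False}
  {w: True, y: False, p: False, f: False}
  {f: True, p: True, y: True, w: False}
  {f: True, y: True, w: False, p: False}
  {f: True, p: True, y: False, w: False}


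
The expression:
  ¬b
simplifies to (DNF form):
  ¬b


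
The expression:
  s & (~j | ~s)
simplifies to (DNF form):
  s & ~j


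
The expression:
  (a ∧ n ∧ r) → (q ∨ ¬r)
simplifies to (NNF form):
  q ∨ ¬a ∨ ¬n ∨ ¬r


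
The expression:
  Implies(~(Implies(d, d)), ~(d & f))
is always true.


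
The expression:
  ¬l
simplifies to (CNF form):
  ¬l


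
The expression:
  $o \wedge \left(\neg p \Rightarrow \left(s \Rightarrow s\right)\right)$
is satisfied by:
  {o: True}


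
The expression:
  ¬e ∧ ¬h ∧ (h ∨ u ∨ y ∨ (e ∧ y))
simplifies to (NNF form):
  ¬e ∧ ¬h ∧ (u ∨ y)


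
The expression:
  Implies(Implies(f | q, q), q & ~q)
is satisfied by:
  {f: True, q: False}


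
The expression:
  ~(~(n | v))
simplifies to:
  n | v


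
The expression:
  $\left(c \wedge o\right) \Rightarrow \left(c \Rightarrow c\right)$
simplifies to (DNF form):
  $\text{True}$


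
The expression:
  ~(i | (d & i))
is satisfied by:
  {i: False}


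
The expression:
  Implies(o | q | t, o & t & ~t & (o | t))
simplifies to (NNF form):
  ~o & ~q & ~t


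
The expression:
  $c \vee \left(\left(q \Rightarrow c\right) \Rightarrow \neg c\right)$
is always true.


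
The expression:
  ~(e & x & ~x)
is always true.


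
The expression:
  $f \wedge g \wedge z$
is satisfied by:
  {z: True, g: True, f: True}


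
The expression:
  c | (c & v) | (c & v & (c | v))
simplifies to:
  c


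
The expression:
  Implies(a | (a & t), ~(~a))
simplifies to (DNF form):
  True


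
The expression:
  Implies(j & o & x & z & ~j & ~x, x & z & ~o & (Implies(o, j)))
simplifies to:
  True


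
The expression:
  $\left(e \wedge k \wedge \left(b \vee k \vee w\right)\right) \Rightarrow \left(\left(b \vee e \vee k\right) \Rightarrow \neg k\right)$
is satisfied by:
  {k: False, e: False}
  {e: True, k: False}
  {k: True, e: False}


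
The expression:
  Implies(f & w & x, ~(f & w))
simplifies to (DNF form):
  ~f | ~w | ~x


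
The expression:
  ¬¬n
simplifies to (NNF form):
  n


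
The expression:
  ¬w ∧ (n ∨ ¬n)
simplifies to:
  ¬w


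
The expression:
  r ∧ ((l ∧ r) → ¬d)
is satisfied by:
  {r: True, l: False, d: False}
  {r: True, d: True, l: False}
  {r: True, l: True, d: False}


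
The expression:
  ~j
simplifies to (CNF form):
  ~j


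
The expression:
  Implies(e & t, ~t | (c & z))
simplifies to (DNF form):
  ~e | ~t | (c & z)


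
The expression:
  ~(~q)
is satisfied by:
  {q: True}


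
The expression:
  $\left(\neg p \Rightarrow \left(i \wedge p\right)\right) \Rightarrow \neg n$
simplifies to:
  $\neg n \vee \neg p$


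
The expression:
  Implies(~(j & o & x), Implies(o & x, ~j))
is always true.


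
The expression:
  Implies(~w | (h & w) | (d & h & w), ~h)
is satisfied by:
  {h: False}


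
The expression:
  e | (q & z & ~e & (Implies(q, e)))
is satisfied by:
  {e: True}


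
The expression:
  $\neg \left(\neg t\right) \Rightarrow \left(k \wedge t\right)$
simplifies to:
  $k \vee \neg t$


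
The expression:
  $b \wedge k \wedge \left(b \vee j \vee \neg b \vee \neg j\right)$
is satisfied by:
  {b: True, k: True}


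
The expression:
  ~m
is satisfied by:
  {m: False}


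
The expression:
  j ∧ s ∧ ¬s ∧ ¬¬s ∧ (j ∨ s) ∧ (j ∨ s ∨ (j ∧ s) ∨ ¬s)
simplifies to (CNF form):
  False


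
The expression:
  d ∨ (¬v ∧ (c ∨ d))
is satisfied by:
  {d: True, c: True, v: False}
  {d: True, v: False, c: False}
  {d: True, c: True, v: True}
  {d: True, v: True, c: False}
  {c: True, v: False, d: False}


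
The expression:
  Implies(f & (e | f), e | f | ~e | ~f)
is always true.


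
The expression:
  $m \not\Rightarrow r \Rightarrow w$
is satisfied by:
  {r: True, w: True, m: False}
  {r: True, m: False, w: False}
  {w: True, m: False, r: False}
  {w: False, m: False, r: False}
  {r: True, w: True, m: True}
  {r: True, m: True, w: False}
  {w: True, m: True, r: False}


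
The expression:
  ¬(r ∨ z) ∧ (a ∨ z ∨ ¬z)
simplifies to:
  ¬r ∧ ¬z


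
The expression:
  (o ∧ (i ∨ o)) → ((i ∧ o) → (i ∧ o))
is always true.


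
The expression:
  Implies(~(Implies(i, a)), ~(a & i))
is always true.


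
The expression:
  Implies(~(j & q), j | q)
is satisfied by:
  {q: True, j: True}
  {q: True, j: False}
  {j: True, q: False}


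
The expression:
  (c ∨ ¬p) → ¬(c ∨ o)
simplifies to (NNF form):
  ¬c ∧ (p ∨ ¬o)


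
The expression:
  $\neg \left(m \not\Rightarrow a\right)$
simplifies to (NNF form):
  $a \vee \neg m$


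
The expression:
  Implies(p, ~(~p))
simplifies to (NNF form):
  True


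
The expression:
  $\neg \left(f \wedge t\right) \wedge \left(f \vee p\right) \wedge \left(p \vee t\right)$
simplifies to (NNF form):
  $p \wedge \left(\neg f \vee \neg t\right)$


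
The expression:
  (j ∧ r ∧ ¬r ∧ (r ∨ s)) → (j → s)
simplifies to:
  True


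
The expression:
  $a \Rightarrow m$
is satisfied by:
  {m: True, a: False}
  {a: False, m: False}
  {a: True, m: True}


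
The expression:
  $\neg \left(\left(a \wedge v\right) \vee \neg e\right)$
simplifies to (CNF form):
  $e \wedge \left(\neg a \vee \neg v\right)$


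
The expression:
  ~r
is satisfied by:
  {r: False}


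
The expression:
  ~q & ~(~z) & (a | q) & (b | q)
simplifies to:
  a & b & z & ~q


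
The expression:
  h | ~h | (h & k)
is always true.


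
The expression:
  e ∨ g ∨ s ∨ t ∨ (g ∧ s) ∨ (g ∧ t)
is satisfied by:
  {t: True, e: True, s: True, g: True}
  {t: True, e: True, s: True, g: False}
  {t: True, e: True, g: True, s: False}
  {t: True, e: True, g: False, s: False}
  {t: True, s: True, g: True, e: False}
  {t: True, s: True, g: False, e: False}
  {t: True, s: False, g: True, e: False}
  {t: True, s: False, g: False, e: False}
  {e: True, s: True, g: True, t: False}
  {e: True, s: True, g: False, t: False}
  {e: True, g: True, s: False, t: False}
  {e: True, g: False, s: False, t: False}
  {s: True, g: True, e: False, t: False}
  {s: True, e: False, g: False, t: False}
  {g: True, e: False, s: False, t: False}


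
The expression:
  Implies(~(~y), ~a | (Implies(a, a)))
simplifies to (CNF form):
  True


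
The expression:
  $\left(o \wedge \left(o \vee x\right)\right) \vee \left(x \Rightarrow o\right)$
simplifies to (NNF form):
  $o \vee \neg x$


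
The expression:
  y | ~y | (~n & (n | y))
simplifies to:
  True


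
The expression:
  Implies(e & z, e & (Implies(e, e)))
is always true.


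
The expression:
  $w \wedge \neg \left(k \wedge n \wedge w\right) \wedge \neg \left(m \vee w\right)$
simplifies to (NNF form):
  $\text{False}$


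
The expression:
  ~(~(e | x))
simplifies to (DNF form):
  e | x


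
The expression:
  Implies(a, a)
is always true.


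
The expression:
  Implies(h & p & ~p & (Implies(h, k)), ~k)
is always true.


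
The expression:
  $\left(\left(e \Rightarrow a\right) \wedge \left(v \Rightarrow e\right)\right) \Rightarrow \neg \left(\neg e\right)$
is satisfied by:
  {v: True, e: True}
  {v: True, e: False}
  {e: True, v: False}


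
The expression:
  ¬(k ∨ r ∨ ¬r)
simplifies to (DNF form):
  False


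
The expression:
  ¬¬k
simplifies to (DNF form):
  k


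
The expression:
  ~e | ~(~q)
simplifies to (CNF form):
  q | ~e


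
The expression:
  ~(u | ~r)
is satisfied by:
  {r: True, u: False}


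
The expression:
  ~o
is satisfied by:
  {o: False}


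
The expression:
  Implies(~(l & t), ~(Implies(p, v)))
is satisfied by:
  {t: True, p: True, l: True, v: False}
  {t: True, p: True, l: False, v: False}
  {t: True, l: True, p: False, v: False}
  {p: True, l: True, t: False, v: False}
  {p: True, t: False, l: False, v: False}
  {t: True, v: True, p: True, l: True}
  {t: True, v: True, l: True, p: False}


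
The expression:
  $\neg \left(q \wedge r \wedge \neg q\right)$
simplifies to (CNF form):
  $\text{True}$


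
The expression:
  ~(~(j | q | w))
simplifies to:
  j | q | w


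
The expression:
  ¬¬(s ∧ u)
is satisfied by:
  {u: True, s: True}


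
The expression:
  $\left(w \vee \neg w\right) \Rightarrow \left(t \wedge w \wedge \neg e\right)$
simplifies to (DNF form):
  $t \wedge w \wedge \neg e$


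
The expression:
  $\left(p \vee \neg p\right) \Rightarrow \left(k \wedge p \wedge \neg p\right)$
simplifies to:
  $\text{False}$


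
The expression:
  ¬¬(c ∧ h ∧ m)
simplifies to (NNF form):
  c ∧ h ∧ m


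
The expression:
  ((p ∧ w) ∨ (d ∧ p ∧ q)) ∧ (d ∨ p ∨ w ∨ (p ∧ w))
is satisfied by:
  {p: True, q: True, w: True, d: True}
  {p: True, q: True, w: True, d: False}
  {p: True, w: True, d: True, q: False}
  {p: True, w: True, d: False, q: False}
  {p: True, q: True, d: True, w: False}


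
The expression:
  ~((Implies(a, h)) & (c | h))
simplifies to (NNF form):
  ~h & (a | ~c)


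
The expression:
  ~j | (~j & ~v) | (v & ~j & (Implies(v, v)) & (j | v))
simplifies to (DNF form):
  ~j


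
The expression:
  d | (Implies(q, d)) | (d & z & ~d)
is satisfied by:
  {d: True, q: False}
  {q: False, d: False}
  {q: True, d: True}


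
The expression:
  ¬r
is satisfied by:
  {r: False}


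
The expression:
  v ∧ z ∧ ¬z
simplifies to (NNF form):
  False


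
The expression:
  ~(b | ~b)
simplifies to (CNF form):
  False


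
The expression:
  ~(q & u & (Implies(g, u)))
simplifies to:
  ~q | ~u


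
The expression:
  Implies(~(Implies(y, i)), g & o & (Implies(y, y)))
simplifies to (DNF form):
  i | ~y | (g & o)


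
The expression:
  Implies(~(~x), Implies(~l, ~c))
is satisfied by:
  {l: True, c: False, x: False}
  {c: False, x: False, l: False}
  {x: True, l: True, c: False}
  {x: True, c: False, l: False}
  {l: True, c: True, x: False}
  {c: True, l: False, x: False}
  {x: True, c: True, l: True}


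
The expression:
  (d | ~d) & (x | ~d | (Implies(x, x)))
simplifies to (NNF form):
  True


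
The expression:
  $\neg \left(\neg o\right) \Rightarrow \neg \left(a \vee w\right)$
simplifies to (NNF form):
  $\left(\neg a \wedge \neg w\right) \vee \neg o$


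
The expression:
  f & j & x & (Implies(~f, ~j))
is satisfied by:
  {j: True, x: True, f: True}


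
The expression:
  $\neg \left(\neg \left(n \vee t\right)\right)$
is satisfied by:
  {n: True, t: True}
  {n: True, t: False}
  {t: True, n: False}


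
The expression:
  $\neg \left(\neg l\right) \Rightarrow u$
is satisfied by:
  {u: True, l: False}
  {l: False, u: False}
  {l: True, u: True}


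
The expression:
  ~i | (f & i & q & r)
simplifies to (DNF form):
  ~i | (f & q & r)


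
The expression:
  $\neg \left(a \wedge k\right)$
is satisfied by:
  {k: False, a: False}
  {a: True, k: False}
  {k: True, a: False}


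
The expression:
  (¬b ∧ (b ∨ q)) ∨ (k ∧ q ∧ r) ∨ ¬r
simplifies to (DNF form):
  (k ∧ q) ∨ (q ∧ ¬b) ∨ ¬r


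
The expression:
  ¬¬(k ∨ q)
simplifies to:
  k ∨ q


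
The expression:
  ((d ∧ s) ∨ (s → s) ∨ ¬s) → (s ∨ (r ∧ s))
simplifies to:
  s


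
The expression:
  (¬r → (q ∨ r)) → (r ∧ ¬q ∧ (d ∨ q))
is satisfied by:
  {d: True, q: False, r: False}
  {q: False, r: False, d: False}
  {r: True, d: True, q: False}


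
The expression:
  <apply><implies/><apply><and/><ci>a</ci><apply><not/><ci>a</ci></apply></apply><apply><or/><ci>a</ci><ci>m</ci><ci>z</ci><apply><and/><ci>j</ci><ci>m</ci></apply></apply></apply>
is always true.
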